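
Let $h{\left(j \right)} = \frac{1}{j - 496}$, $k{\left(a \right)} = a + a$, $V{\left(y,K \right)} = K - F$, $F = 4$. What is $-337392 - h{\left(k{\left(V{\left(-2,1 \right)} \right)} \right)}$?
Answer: $- \frac{169370783}{502} \approx -3.3739 \cdot 10^{5}$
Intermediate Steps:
$V{\left(y,K \right)} = -4 + K$ ($V{\left(y,K \right)} = K - 4 = -4 + K$)
$k{\left(a \right)} = 2 a$
$h{\left(j \right)} = \frac{1}{-496 + j}$
$-337392 - h{\left(k{\left(V{\left(-2,1 \right)} \right)} \right)} = -337392 - \frac{1}{-496 + 2 \left(-4 + 1\right)} = -337392 - \frac{1}{-496 + 2 \left(-3\right)} = -337392 - \frac{1}{-496 - 6} = -337392 - \frac{1}{-502} = -337392 - - \frac{1}{502} = -337392 + \frac{1}{502} = - \frac{169370783}{502}$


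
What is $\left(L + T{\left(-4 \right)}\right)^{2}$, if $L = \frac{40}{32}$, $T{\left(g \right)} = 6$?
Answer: $\frac{841}{16} \approx 52.563$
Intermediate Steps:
$L = \frac{5}{4}$ ($L = 40 \cdot \frac{1}{32} = \frac{5}{4} \approx 1.25$)
$\left(L + T{\left(-4 \right)}\right)^{2} = \left(\frac{5}{4} + 6\right)^{2} = \left(\frac{29}{4}\right)^{2} = \frac{841}{16}$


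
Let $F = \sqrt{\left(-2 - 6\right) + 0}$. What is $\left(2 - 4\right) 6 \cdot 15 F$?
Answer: $- 360 i \sqrt{2} \approx - 509.12 i$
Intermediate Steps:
$F = 2 i \sqrt{2}$ ($F = \sqrt{\left(-2 - 6\right) + 0} = \sqrt{-8 + 0} = \sqrt{-8} = 2 i \sqrt{2} \approx 2.8284 i$)
$\left(2 - 4\right) 6 \cdot 15 F = \left(2 - 4\right) 6 \cdot 15 \cdot 2 i \sqrt{2} = \left(-2\right) 6 \cdot 15 \cdot 2 i \sqrt{2} = \left(-12\right) 15 \cdot 2 i \sqrt{2} = - 180 \cdot 2 i \sqrt{2} = - 360 i \sqrt{2}$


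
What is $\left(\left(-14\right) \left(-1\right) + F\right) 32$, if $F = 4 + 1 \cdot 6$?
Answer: $768$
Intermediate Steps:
$F = 10$ ($F = 4 + 6 = 10$)
$\left(\left(-14\right) \left(-1\right) + F\right) 32 = \left(\left(-14\right) \left(-1\right) + 10\right) 32 = \left(14 + 10\right) 32 = 24 \cdot 32 = 768$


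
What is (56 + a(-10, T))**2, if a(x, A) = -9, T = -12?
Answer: 2209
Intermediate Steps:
(56 + a(-10, T))**2 = (56 - 9)**2 = 47**2 = 2209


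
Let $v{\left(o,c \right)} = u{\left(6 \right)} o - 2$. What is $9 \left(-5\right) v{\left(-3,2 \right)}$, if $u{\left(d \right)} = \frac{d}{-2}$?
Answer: $-315$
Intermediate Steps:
$u{\left(d \right)} = - \frac{d}{2}$ ($u{\left(d \right)} = d \left(- \frac{1}{2}\right) = - \frac{d}{2}$)
$v{\left(o,c \right)} = -2 - 3 o$ ($v{\left(o,c \right)} = \left(- \frac{1}{2}\right) 6 o - 2 = - 3 o - 2 = -2 - 3 o$)
$9 \left(-5\right) v{\left(-3,2 \right)} = 9 \left(-5\right) \left(-2 - -9\right) = - 45 \left(-2 + 9\right) = \left(-45\right) 7 = -315$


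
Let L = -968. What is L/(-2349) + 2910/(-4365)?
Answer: -598/2349 ≈ -0.25458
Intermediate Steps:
L/(-2349) + 2910/(-4365) = -968/(-2349) + 2910/(-4365) = -968*(-1/2349) + 2910*(-1/4365) = 968/2349 - 2/3 = -598/2349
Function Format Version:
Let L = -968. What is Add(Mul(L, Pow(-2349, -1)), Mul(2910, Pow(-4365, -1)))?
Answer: Rational(-598, 2349) ≈ -0.25458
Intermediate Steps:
Add(Mul(L, Pow(-2349, -1)), Mul(2910, Pow(-4365, -1))) = Add(Mul(-968, Pow(-2349, -1)), Mul(2910, Pow(-4365, -1))) = Add(Mul(-968, Rational(-1, 2349)), Mul(2910, Rational(-1, 4365))) = Add(Rational(968, 2349), Rational(-2, 3)) = Rational(-598, 2349)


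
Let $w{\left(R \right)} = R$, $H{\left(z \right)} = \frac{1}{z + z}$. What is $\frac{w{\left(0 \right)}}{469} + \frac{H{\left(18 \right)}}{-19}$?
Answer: $- \frac{1}{684} \approx -0.001462$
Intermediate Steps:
$H{\left(z \right)} = \frac{1}{2 z}$
$\frac{w{\left(0 \right)}}{469} + \frac{H{\left(18 \right)}}{-19} = \frac{0}{469} + \frac{\frac{1}{2} \cdot \frac{1}{18}}{-19} = 0 \cdot \frac{1}{469} + \frac{1}{2} \cdot \frac{1}{18} \left(- \frac{1}{19}\right) = 0 + \frac{1}{36} \left(- \frac{1}{19}\right) = 0 - \frac{1}{684} = - \frac{1}{684}$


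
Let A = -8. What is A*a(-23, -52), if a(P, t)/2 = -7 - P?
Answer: -256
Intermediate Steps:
a(P, t) = -14 - 2*P (a(P, t) = 2*(-7 - P) = -14 - 2*P)
A*a(-23, -52) = -8*(-14 - 2*(-23)) = -8*(-14 + 46) = -8*32 = -256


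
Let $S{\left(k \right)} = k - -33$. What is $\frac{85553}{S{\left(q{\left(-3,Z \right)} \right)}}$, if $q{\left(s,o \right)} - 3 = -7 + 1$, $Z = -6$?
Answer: $\frac{85553}{30} \approx 2851.8$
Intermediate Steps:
$q{\left(s,o \right)} = -3$ ($q{\left(s,o \right)} = 3 + \left(-7 + 1\right) = 3 - 6 = -3$)
$S{\left(k \right)} = 33 + k$ ($S{\left(k \right)} = k + 33 = 33 + k$)
$\frac{85553}{S{\left(q{\left(-3,Z \right)} \right)}} = \frac{85553}{33 - 3} = \frac{85553}{30}$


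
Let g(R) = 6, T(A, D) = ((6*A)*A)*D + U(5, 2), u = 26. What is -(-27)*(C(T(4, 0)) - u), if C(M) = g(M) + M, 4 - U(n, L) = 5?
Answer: -567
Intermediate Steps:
U(n, L) = -1 (U(n, L) = 4 - 1*5 = 4 - 5 = -1)
T(A, D) = -1 + 6*D*A² (T(A, D) = ((6*A)*A)*D - 1 = (6*A²)*D - 1 = 6*D*A² - 1 = -1 + 6*D*A²)
C(M) = 6 + M
-(-27)*(C(T(4, 0)) - u) = -(-27)*((6 + (-1 + 6*0*4²)) - 1*26) = -(-27)*((6 + (-1 + 6*0*16)) - 26) = -(-27)*((6 + (-1 + 0)) - 26) = -(-27)*((6 - 1) - 26) = -(-27)*(5 - 26) = -(-27)*(-21) = -1*567 = -567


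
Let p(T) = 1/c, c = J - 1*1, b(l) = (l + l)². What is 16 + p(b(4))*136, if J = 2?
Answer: 152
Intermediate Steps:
b(l) = 4*l² (b(l) = (2*l)² = 4*l²)
c = 1 (c = 2 - 1*1 = 2 - 1 = 1)
p(T) = 1 (p(T) = 1/1 = 1)
16 + p(b(4))*136 = 16 + 1*136 = 16 + 136 = 152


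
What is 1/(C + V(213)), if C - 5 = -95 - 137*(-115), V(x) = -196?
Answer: 1/15469 ≈ 6.4645e-5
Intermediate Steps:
C = 15665 (C = 5 + (-95 - 137*(-115)) = 5 + (-95 + 15755) = 5 + 15660 = 15665)
1/(C + V(213)) = 1/(15665 - 196) = 1/15469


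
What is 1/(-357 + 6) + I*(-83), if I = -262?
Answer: 7632845/351 ≈ 21746.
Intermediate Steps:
1/(-357 + 6) + I*(-83) = 1/(-357 + 6) - 262*(-83) = 1/(-351) + 21746 = -1/351 + 21746 = 7632845/351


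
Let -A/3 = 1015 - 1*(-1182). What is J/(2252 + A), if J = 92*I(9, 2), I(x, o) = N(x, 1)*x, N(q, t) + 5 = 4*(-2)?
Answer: 10764/4339 ≈ 2.4808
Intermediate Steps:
A = -6591 (A = -3*(1015 - 1*(-1182)) = -3*(1015 + 1182) = -3*2197 = -6591)
N(q, t) = -13 (N(q, t) = -5 + 4*(-2) = -5 - 8 = -13)
I(x, o) = -13*x
J = -10764 (J = 92*(-13*9) = 92*(-117) = -10764)
J/(2252 + A) = -10764/(2252 - 6591) = -10764/(-4339) = -10764*(-1/4339) = 10764/4339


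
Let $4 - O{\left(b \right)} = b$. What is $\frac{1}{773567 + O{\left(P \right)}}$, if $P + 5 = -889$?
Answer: $\frac{1}{774465} \approx 1.2912 \cdot 10^{-6}$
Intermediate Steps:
$P = -894$ ($P = -5 - 889 = -894$)
$O{\left(b \right)} = 4 - b$
$\frac{1}{773567 + O{\left(P \right)}} = \frac{1}{773567 + \left(4 - -894\right)} = \frac{1}{773567 + \left(4 + 894\right)} = \frac{1}{773567 + 898} = \frac{1}{774465}$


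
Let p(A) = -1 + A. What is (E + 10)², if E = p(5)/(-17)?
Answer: 27556/289 ≈ 95.349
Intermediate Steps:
E = -4/17 (E = (-1 + 5)/(-17) = 4*(-1/17) = -4/17 ≈ -0.23529)
(E + 10)² = (-4/17 + 10)² = (166/17)² = 27556/289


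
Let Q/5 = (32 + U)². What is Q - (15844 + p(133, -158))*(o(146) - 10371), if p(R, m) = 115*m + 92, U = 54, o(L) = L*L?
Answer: 24488110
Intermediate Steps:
o(L) = L²
p(R, m) = 92 + 115*m
Q = 36980 (Q = 5*(32 + 54)² = 5*86² = 5*7396 = 36980)
Q - (15844 + p(133, -158))*(o(146) - 10371) = 36980 - (15844 + (92 + 115*(-158)))*(146² - 10371) = 36980 - (15844 + (92 - 18170))*(21316 - 10371) = 36980 - (15844 - 18078)*10945 = 36980 - (-2234)*10945 = 36980 - 1*(-24451130) = 36980 + 24451130 = 24488110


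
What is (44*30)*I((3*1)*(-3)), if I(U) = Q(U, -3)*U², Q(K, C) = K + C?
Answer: -1283040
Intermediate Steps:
Q(K, C) = C + K
I(U) = U²*(-3 + U) (I(U) = (-3 + U)*U² = U²*(-3 + U))
(44*30)*I((3*1)*(-3)) = (44*30)*(((3*1)*(-3))²*(-3 + (3*1)*(-3))) = 1320*((3*(-3))²*(-3 + 3*(-3))) = 1320*((-9)²*(-3 - 9)) = 1320*(81*(-12)) = 1320*(-972) = -1283040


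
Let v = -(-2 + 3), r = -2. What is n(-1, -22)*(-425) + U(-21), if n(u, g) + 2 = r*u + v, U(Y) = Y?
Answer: 404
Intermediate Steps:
v = -1 (v = -1*1 = -1)
n(u, g) = -3 - 2*u (n(u, g) = -2 + (-2*u - 1) = -2 + (-1 - 2*u) = -3 - 2*u)
n(-1, -22)*(-425) + U(-21) = (-3 - 2*(-1))*(-425) - 21 = (-3 + 2)*(-425) - 21 = -1*(-425) - 21 = 425 - 21 = 404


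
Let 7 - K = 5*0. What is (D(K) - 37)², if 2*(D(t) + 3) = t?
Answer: 5329/4 ≈ 1332.3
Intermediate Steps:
K = 7 (K = 7 - 5*0 = 7 - 1*0 = 7 + 0 = 7)
D(t) = -3 + t/2
(D(K) - 37)² = ((-3 + (½)*7) - 37)² = ((-3 + 7/2) - 37)² = (½ - 37)² = (-73/2)² = 5329/4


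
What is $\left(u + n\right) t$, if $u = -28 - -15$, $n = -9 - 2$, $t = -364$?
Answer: $8736$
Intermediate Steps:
$n = -11$ ($n = -9 - 2 = -11$)
$u = -13$ ($u = -28 + 15 = -13$)
$\left(u + n\right) t = \left(-13 - 11\right) \left(-364\right) = \left(-24\right) \left(-364\right) = 8736$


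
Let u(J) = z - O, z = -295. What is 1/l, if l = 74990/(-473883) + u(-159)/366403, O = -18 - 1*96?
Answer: -173632152849/27562333793 ≈ -6.2996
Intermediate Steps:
O = -114 (O = -18 - 96 = -114)
u(J) = -181 (u(J) = -295 - 1*(-114) = -295 + 114 = -181)
l = -27562333793/173632152849 (l = 74990/(-473883) - 181/366403 = 74990*(-1/473883) - 181*1/366403 = -74990/473883 - 181/366403 = -27562333793/173632152849 ≈ -0.15874)
1/l = 1/(-27562333793/173632152849) = -173632152849/27562333793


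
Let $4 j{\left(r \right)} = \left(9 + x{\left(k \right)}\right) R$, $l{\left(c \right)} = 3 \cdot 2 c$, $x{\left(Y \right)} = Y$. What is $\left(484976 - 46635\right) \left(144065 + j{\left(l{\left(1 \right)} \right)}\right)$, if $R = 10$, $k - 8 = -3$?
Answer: $63164938100$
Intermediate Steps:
$k = 5$ ($k = 8 - 3 = 5$)
$l{\left(c \right)} = 6 c$
$j{\left(r \right)} = 35$ ($j{\left(r \right)} = \frac{\left(9 + 5\right) 10}{4} = \frac{14 \cdot 10}{4} = \frac{1}{4} \cdot 140 = 35$)
$\left(484976 - 46635\right) \left(144065 + j{\left(l{\left(1 \right)} \right)}\right) = \left(484976 - 46635\right) \left(144065 + 35\right) = \left(484976 + \left(-216294 + 169659\right)\right) 144100 = \left(484976 - 46635\right) 144100 = 438341 \cdot 144100 = 63164938100$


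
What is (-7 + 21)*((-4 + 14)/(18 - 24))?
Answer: -70/3 ≈ -23.333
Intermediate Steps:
(-7 + 21)*((-4 + 14)/(18 - 24)) = 14*(10/(-6)) = 14*(10*(-1/6)) = 14*(-5/3) = -70/3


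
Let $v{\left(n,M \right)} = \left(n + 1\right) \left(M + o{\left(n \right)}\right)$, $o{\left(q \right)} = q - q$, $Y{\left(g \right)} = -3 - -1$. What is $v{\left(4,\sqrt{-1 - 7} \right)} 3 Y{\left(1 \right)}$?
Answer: $- 60 i \sqrt{2} \approx - 84.853 i$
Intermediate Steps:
$Y{\left(g \right)} = -2$ ($Y{\left(g \right)} = -3 + 1 = -2$)
$o{\left(q \right)} = 0$
$v{\left(n,M \right)} = M \left(1 + n\right)$ ($v{\left(n,M \right)} = \left(n + 1\right) \left(M + 0\right) = \left(1 + n\right) M = M \left(1 + n\right)$)
$v{\left(4,\sqrt{-1 - 7} \right)} 3 Y{\left(1 \right)} = \sqrt{-1 - 7} \left(1 + 4\right) 3 \left(-2\right) = \sqrt{-1 - 7} \cdot 5 \cdot 3 \left(-2\right) = \sqrt{-8} \cdot 5 \cdot 3 \left(-2\right) = 2 i \sqrt{2} \cdot 5 \cdot 3 \left(-2\right) = 10 i \sqrt{2} \cdot 3 \left(-2\right) = 30 i \sqrt{2} \left(-2\right) = - 60 i \sqrt{2}$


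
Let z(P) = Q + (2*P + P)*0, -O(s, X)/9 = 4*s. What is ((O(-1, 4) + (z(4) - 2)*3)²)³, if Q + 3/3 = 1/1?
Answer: 729000000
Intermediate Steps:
O(s, X) = -36*s
Q = 0 (Q = -1 + 1/1 = -1 + 1 = 0)
z(P) = 0 (z(P) = 0 + (2*P + P)*0 = 0 + (3*P)*0 = 0 + 0 = 0)
((O(-1, 4) + (z(4) - 2)*3)²)³ = ((-36*(-1) + (0 - 2)*3)²)³ = ((36 - 2*3)²)³ = ((36 - 6)²)³ = (30²)³ = 900³ = 729000000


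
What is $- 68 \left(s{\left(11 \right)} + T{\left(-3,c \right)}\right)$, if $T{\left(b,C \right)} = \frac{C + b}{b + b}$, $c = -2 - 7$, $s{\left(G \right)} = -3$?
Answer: $68$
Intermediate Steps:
$c = -9$ ($c = -2 - 7 = -9$)
$T{\left(b,C \right)} = \frac{C + b}{2 b}$
$- 68 \left(s{\left(11 \right)} + T{\left(-3,c \right)}\right) = - 68 \left(-3 + \frac{-9 - 3}{2 \left(-3\right)}\right) = - 68 \left(-3 + \frac{1}{2} \left(- \frac{1}{3}\right) \left(-12\right)\right) = - 68 \left(-3 + 2\right) = \left(-68\right) \left(-1\right) = 68$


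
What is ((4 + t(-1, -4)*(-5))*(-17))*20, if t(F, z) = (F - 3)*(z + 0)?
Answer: 25840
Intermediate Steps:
t(F, z) = z*(-3 + F) (t(F, z) = (-3 + F)*z = z*(-3 + F))
((4 + t(-1, -4)*(-5))*(-17))*20 = ((4 - 4*(-3 - 1)*(-5))*(-17))*20 = ((4 - 4*(-4)*(-5))*(-17))*20 = ((4 + 16*(-5))*(-17))*20 = ((4 - 80)*(-17))*20 = -76*(-17)*20 = 1292*20 = 25840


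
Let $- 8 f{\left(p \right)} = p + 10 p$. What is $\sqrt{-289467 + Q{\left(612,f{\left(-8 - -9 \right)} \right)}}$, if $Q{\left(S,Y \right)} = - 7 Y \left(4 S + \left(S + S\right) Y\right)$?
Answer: $\frac{3 i \sqrt{501518}}{4} \approx 531.13 i$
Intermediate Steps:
$f{\left(p \right)} = - \frac{11 p}{8}$ ($f{\left(p \right)} = - \frac{p + 10 p}{8} = - \frac{11 p}{8}$)
$Q{\left(S,Y \right)} = - 7 Y \left(4 S + 2 S Y\right)$
$\sqrt{-289467 + Q{\left(612,f{\left(-8 - -9 \right)} \right)}} = \sqrt{-289467 - 8568 \left(- \frac{11 \left(-8 - -9\right)}{8}\right) \left(2 - \frac{11 \left(-8 - -9\right)}{8}\right)} = \sqrt{-289467 - 8568 \left(- \frac{11 \left(-8 + 9\right)}{8}\right) \left(2 - \frac{11 \left(-8 + 9\right)}{8}\right)} = \sqrt{-289467 - 8568 \left(\left(- \frac{11}{8}\right) 1\right) \left(2 - \frac{11}{8}\right)} = \sqrt{-289467 - 8568 \left(- \frac{11}{8}\right) \left(2 - \frac{11}{8}\right)} = \sqrt{-289467 - 8568 \left(- \frac{11}{8}\right) \frac{5}{8}} = \sqrt{-289467 + \frac{58905}{8}} = \sqrt{- \frac{2256831}{8}} = \frac{3 i \sqrt{501518}}{4}$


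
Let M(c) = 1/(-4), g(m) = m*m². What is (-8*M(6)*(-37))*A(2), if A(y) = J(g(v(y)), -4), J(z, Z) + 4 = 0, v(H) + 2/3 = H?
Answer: 296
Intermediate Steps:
v(H) = -⅔ + H
g(m) = m³
J(z, Z) = -4 (J(z, Z) = -4 + 0 = -4)
A(y) = -4
M(c) = -¼
(-8*M(6)*(-37))*A(2) = (-8*(-¼)*(-37))*(-4) = (2*(-37))*(-4) = -74*(-4) = 296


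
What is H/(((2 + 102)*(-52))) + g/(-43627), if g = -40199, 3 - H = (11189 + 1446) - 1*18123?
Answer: -22159665/235934816 ≈ -0.093923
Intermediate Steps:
H = 5491 (H = 3 - ((11189 + 1446) - 1*18123) = 3 - (12635 - 18123) = 3 - 1*(-5488) = 3 + 5488 = 5491)
H/(((2 + 102)*(-52))) + g/(-43627) = 5491/(((2 + 102)*(-52))) - 40199/(-43627) = 5491/((104*(-52))) - 40199*(-1/43627) = 5491/(-5408) + 40199/43627 = 5491*(-1/5408) + 40199/43627 = -5491/5408 + 40199/43627 = -22159665/235934816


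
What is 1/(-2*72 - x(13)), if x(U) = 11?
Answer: -1/155 ≈ -0.0064516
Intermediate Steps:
1/(-2*72 - x(13)) = 1/(-2*72 - 1*11) = 1/(-144 - 11) = 1/(-155) = -1/155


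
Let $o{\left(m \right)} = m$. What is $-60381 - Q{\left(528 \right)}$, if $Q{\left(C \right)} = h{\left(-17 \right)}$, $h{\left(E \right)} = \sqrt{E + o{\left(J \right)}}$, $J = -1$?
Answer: $-60381 - 3 i \sqrt{2} \approx -60381.0 - 4.2426 i$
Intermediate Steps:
$h{\left(E \right)} = \sqrt{-1 + E}$ ($h{\left(E \right)} = \sqrt{E - 1} = \sqrt{-1 + E}$)
$Q{\left(C \right)} = 3 i \sqrt{2}$ ($Q{\left(C \right)} = \sqrt{-1 - 17} = \sqrt{-18} = 3 i \sqrt{2}$)
$-60381 - Q{\left(528 \right)} = -60381 - 3 i \sqrt{2}$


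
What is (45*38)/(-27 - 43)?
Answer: -171/7 ≈ -24.429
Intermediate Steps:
(45*38)/(-27 - 43) = 1710/(-70) = 1710*(-1/70) = -171/7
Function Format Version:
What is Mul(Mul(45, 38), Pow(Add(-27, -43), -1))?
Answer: Rational(-171, 7) ≈ -24.429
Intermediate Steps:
Mul(Mul(45, 38), Pow(Add(-27, -43), -1)) = Mul(1710, Pow(-70, -1)) = Mul(1710, Rational(-1, 70)) = Rational(-171, 7)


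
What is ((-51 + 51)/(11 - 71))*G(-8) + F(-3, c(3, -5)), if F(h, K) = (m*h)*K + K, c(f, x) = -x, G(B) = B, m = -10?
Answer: 155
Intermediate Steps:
F(h, K) = K - 10*K*h (F(h, K) = (-10*h)*K + K = -10*K*h + K = K - 10*K*h)
((-51 + 51)/(11 - 71))*G(-8) + F(-3, c(3, -5)) = ((-51 + 51)/(11 - 71))*(-8) + (-1*(-5))*(1 - 10*(-3)) = (0/(-60))*(-8) + 5*(1 + 30) = (0*(-1/60))*(-8) + 5*31 = 0*(-8) + 155 = 0 + 155 = 155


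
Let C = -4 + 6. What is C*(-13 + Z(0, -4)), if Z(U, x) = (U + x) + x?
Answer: -42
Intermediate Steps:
Z(U, x) = U + 2*x
C = 2
C*(-13 + Z(0, -4)) = 2*(-13 + (0 + 2*(-4))) = 2*(-13 + (0 - 8)) = 2*(-13 - 8) = 2*(-21) = -42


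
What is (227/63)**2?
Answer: 51529/3969 ≈ 12.983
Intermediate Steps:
(227/63)**2 = 51529/3969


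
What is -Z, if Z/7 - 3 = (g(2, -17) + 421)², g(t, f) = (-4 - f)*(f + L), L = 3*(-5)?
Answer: -196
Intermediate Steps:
L = -15
g(t, f) = (-15 + f)*(-4 - f) (g(t, f) = (-4 - f)*(f - 15) = (-4 - f)*(-15 + f) = (-15 + f)*(-4 - f))
Z = 196 (Z = 21 + 7*((60 - 1*(-17)² + 11*(-17)) + 421)² = 21 + 7*((60 - 1*289 - 187) + 421)² = 21 + 7*((60 - 289 - 187) + 421)² = 21 + 7*(-416 + 421)² = 21 + 7*5² = 21 + 7*25 = 21 + 175 = 196)
-Z = -1*196 = -196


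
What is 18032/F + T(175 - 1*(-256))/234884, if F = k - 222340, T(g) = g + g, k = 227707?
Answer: 2120027321/630311214 ≈ 3.3635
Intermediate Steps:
T(g) = 2*g
F = 5367 (F = 227707 - 222340 = 5367)
18032/F + T(175 - 1*(-256))/234884 = 18032/5367 + (2*(175 - 1*(-256)))/234884 = 18032*(1/5367) + (2*(175 + 256))*(1/234884) = 18032/5367 + (2*431)*(1/234884) = 18032/5367 + 862*(1/234884) = 18032/5367 + 431/117442 = 2120027321/630311214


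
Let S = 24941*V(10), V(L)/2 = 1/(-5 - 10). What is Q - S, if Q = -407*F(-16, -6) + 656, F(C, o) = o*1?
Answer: 96352/15 ≈ 6423.5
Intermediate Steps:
F(C, o) = o
V(L) = -2/15 (V(L) = 2/(-5 - 10) = 2/(-15) = 2*(-1/15) = -2/15)
S = -49882/15 (S = 24941*(-2/15) = -49882/15 ≈ -3325.5)
Q = 3098 (Q = -407*(-6) + 656 = 2442 + 656 = 3098)
Q - S = 3098 - 1*(-49882/15) = 3098 + 49882/15 = 96352/15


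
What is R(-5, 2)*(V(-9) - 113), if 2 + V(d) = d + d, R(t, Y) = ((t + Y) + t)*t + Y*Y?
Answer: -5852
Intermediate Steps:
R(t, Y) = Y**2 + t*(Y + 2*t) (R(t, Y) = ((Y + t) + t)*t + Y**2 = (Y + 2*t)*t + Y**2 = t*(Y + 2*t) + Y**2 = Y**2 + t*(Y + 2*t))
V(d) = -2 + 2*d (V(d) = -2 + (d + d) = -2 + 2*d)
R(-5, 2)*(V(-9) - 113) = (2**2 + 2*(-5)**2 + 2*(-5))*((-2 + 2*(-9)) - 113) = (4 + 2*25 - 10)*((-2 - 18) - 113) = (4 + 50 - 10)*(-20 - 113) = 44*(-133) = -5852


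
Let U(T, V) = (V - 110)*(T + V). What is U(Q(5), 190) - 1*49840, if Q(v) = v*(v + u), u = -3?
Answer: -33840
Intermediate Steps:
Q(v) = v*(-3 + v) (Q(v) = v*(v - 3) = v*(-3 + v))
U(T, V) = (-110 + V)*(T + V)
U(Q(5), 190) - 1*49840 = (190**2 - 550*(-3 + 5) - 110*190 + (5*(-3 + 5))*190) - 1*49840 = (36100 - 550*2 - 20900 + (5*2)*190) - 49840 = (36100 - 110*10 - 20900 + 10*190) - 49840 = (36100 - 1100 - 20900 + 1900) - 49840 = 16000 - 49840 = -33840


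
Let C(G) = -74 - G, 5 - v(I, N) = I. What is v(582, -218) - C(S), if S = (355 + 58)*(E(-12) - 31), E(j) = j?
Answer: -18262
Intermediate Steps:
v(I, N) = 5 - I
S = -17759 (S = (355 + 58)*(-12 - 31) = 413*(-43) = -17759)
v(582, -218) - C(S) = (5 - 1*582) - (-74 - 1*(-17759)) = (5 - 582) - (-74 + 17759) = -577 - 1*17685 = -577 - 17685 = -18262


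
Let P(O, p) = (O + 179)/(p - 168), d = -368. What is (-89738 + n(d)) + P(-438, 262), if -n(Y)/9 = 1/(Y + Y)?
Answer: -3104311785/34592 ≈ -89741.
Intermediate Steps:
P(O, p) = (179 + O)/(-168 + p)
n(Y) = -9/(2*Y) (n(Y) = -9/(Y + Y) = -9*1/(2*Y) = -9/(2*Y))
(-89738 + n(d)) + P(-438, 262) = (-89738 - 9/2/(-368)) + (179 - 438)/(-168 + 262) = (-89738 - 9/2*(-1/368)) - 259/94 = (-89738 + 9/736) + (1/94)*(-259) = -66047159/736 - 259/94 = -3104311785/34592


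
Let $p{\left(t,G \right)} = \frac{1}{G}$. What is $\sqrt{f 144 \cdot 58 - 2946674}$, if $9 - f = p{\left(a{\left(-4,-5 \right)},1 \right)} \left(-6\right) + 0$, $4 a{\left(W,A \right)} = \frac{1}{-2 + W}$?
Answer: $i \sqrt{2821394} \approx 1679.7 i$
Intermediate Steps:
$a{\left(W,A \right)} = \frac{1}{4 \left(-2 + W\right)}$
$f = 15$ ($f = 9 - \left(1^{-1} \left(-6\right) + 0\right) = 9 - \left(1 \left(-6\right) + 0\right) = 9 - \left(-6 + 0\right) = 9 - -6 = 9 + 6 = 15$)
$\sqrt{f 144 \cdot 58 - 2946674} = \sqrt{15 \cdot 144 \cdot 58 - 2946674} = \sqrt{2160 \cdot 58 - 2946674} = \sqrt{125280 - 2946674} = \sqrt{-2821394} = i \sqrt{2821394}$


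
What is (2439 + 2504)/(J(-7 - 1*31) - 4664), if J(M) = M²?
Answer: -4943/3220 ≈ -1.5351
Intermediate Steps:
(2439 + 2504)/(J(-7 - 1*31) - 4664) = (2439 + 2504)/((-7 - 1*31)² - 4664) = 4943/((-7 - 31)² - 4664) = 4943/((-38)² - 4664) = 4943/(1444 - 4664) = 4943/(-3220) = 4943*(-1/3220) = -4943/3220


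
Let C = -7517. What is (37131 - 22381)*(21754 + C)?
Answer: 209995750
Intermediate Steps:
(37131 - 22381)*(21754 + C) = (37131 - 22381)*(21754 - 7517) = 14750*14237 = 209995750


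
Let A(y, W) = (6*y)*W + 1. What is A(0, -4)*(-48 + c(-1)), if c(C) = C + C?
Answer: -50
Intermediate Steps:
A(y, W) = 1 + 6*W*y (A(y, W) = 6*W*y + 1 = 1 + 6*W*y)
c(C) = 2*C
A(0, -4)*(-48 + c(-1)) = (1 + 6*(-4)*0)*(-48 + 2*(-1)) = (1 + 0)*(-48 - 2) = 1*(-50) = -50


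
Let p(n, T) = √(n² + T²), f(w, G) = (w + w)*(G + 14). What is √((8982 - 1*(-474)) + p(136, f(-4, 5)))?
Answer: 2*√(2364 + 10*√26) ≈ 98.285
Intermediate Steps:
f(w, G) = 2*w*(14 + G) (f(w, G) = (2*w)*(14 + G) = 2*w*(14 + G))
p(n, T) = √(T² + n²)
√((8982 - 1*(-474)) + p(136, f(-4, 5))) = √((8982 - 1*(-474)) + √((2*(-4)*(14 + 5))² + 136²)) = √((8982 + 474) + √((2*(-4)*19)² + 18496)) = √(9456 + √((-152)² + 18496)) = √(9456 + √(23104 + 18496)) = √(9456 + √41600) = √(9456 + 40*√26)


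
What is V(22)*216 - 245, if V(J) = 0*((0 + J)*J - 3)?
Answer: -245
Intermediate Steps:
V(J) = 0 (V(J) = 0*(J*J - 3) = 0*(J² - 3) = 0*(-3 + J²) = 0)
V(22)*216 - 245 = 0*216 - 245 = 0 - 245 = -245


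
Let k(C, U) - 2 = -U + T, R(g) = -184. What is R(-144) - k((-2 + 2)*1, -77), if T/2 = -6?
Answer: -251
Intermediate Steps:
T = -12 (T = 2*(-6) = -12)
k(C, U) = -10 - U (k(C, U) = 2 + (-U - 12) = 2 + (-12 - U) = -10 - U)
R(-144) - k((-2 + 2)*1, -77) = -184 - (-10 - 1*(-77)) = -184 - (-10 + 77) = -184 - 1*67 = -184 - 67 = -251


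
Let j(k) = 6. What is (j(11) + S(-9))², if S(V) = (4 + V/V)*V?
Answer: 1521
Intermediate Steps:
S(V) = 5*V (S(V) = (4 + 1)*V = 5*V)
(j(11) + S(-9))² = (6 + 5*(-9))² = (6 - 45)² = (-39)² = 1521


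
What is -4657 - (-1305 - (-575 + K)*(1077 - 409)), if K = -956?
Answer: -1026060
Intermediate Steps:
-4657 - (-1305 - (-575 + K)*(1077 - 409)) = -4657 - (-1305 - (-575 - 956)*(1077 - 409)) = -4657 - (-1305 - (-1531)*668) = -4657 - (-1305 - 1*(-1022708)) = -4657 - (-1305 + 1022708) = -4657 - 1*1021403 = -4657 - 1021403 = -1026060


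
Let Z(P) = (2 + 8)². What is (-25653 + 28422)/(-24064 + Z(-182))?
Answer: -923/7988 ≈ -0.11555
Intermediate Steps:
Z(P) = 100 (Z(P) = 10² = 100)
(-25653 + 28422)/(-24064 + Z(-182)) = (-25653 + 28422)/(-24064 + 100) = 2769/(-23964) = 2769*(-1/23964) = -923/7988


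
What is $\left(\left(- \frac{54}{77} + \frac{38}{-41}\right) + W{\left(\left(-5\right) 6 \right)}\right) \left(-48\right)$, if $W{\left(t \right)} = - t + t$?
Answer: $\frac{246720}{3157} \approx 78.15$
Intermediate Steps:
$W{\left(t \right)} = 0$
$\left(\left(- \frac{54}{77} + \frac{38}{-41}\right) + W{\left(\left(-5\right) 6 \right)}\right) \left(-48\right) = \left(\left(- \frac{54}{77} + \frac{38}{-41}\right) + 0\right) \left(-48\right) = \left(\left(\left(-54\right) \frac{1}{77} + 38 \left(- \frac{1}{41}\right)\right) + 0\right) \left(-48\right) = \left(\left(- \frac{54}{77} - \frac{38}{41}\right) + 0\right) \left(-48\right) = \left(- \frac{5140}{3157} + 0\right) \left(-48\right) = \left(- \frac{5140}{3157}\right) \left(-48\right) = \frac{246720}{3157}$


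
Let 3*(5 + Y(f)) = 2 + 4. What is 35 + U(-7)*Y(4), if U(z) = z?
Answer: 56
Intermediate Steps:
Y(f) = -3 (Y(f) = -5 + (2 + 4)/3 = -5 + (1/3)*6 = -5 + 2 = -3)
35 + U(-7)*Y(4) = 35 - 7*(-3) = 35 + 21 = 56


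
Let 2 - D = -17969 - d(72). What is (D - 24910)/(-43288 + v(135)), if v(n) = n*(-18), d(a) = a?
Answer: 6867/45718 ≈ 0.15020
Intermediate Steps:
v(n) = -18*n
D = 18043 (D = 2 - (-17969 - 1*72) = 2 - (-17969 - 72) = 2 - 1*(-18041) = 2 + 18041 = 18043)
(D - 24910)/(-43288 + v(135)) = (18043 - 24910)/(-43288 - 18*135) = -6867/(-43288 - 2430) = -6867/(-45718) = -6867*(-1/45718) = 6867/45718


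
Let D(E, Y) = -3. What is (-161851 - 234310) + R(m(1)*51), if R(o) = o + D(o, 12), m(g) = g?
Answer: -396113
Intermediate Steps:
R(o) = -3 + o (R(o) = o - 3 = -3 + o)
(-161851 - 234310) + R(m(1)*51) = (-161851 - 234310) + (-3 + 1*51) = -396161 + (-3 + 51) = -396161 + 48 = -396113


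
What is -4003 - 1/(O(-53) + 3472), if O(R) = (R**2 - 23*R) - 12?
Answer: -29974465/7488 ≈ -4003.0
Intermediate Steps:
O(R) = -12 + R**2 - 23*R
-4003 - 1/(O(-53) + 3472) = -4003 - 1/((-12 + (-53)**2 - 23*(-53)) + 3472) = -4003 - 1/((-12 + 2809 + 1219) + 3472) = -4003 - 1/(4016 + 3472) = -4003 - 1/7488 = -29974465/7488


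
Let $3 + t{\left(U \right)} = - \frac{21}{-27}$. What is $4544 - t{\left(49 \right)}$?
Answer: $\frac{40916}{9} \approx 4546.2$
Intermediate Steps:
$t{\left(U \right)} = - \frac{20}{9}$ ($t{\left(U \right)} = -3 - \frac{21}{-27} = -3 - - \frac{7}{9} = -3 + \frac{7}{9} = - \frac{20}{9}$)
$4544 - t{\left(49 \right)} = 4544 - - \frac{20}{9} = 4544 + \frac{20}{9} = \frac{40916}{9}$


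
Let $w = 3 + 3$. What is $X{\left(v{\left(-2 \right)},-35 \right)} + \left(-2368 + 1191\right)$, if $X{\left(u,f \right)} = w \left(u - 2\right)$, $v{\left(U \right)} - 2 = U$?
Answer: $-1189$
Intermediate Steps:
$v{\left(U \right)} = 2 + U$
$w = 6$
$X{\left(u,f \right)} = -12 + 6 u$ ($X{\left(u,f \right)} = 6 \left(u - 2\right) = 6 \left(-2 + u\right) = -12 + 6 u$)
$X{\left(v{\left(-2 \right)},-35 \right)} + \left(-2368 + 1191\right) = \left(-12 + 6 \left(2 - 2\right)\right) + \left(-2368 + 1191\right) = \left(-12 + 6 \cdot 0\right) - 1177 = \left(-12 + 0\right) - 1177 = -12 - 1177 = -1189$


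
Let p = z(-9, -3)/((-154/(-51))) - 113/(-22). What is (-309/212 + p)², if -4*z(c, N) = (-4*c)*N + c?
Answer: 190407431449/1065891904 ≈ 178.64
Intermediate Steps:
z(c, N) = -c/4 + N*c (z(c, N) = -((-4*c)*N + c)/4 = -(-4*N*c + c)/4 = -(c - 4*N*c)/4 = -c/4 + N*c)
p = 9131/616 (p = (-9*(-¼ - 3))/((-154/(-51))) - 113/(-22) = (-9*(-13/4))/((-154*(-1/51))) - 113*(-1/22) = 117/(4*(154/51)) + 113/22 = (117/4)*(51/154) + 113/22 = 5967/616 + 113/22 = 9131/616 ≈ 14.823)
(-309/212 + p)² = (-309/212 + 9131/616)² = (436357/32648)² = 190407431449/1065891904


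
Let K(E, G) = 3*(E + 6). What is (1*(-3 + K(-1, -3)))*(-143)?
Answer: -1716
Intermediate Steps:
K(E, G) = 18 + 3*E (K(E, G) = 3*(6 + E) = 18 + 3*E)
(1*(-3 + K(-1, -3)))*(-143) = (1*(-3 + (18 + 3*(-1))))*(-143) = (1*(-3 + (18 - 3)))*(-143) = (1*(-3 + 15))*(-143) = (1*12)*(-143) = 12*(-143) = -1716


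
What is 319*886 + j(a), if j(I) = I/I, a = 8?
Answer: 282635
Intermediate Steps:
j(I) = 1
319*886 + j(a) = 319*886 + 1 = 282634 + 1 = 282635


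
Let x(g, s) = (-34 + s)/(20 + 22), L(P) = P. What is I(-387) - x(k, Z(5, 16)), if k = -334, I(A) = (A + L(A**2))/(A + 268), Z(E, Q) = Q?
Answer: -21333/17 ≈ -1254.9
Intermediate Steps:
I(A) = (A + A**2)/(268 + A) (I(A) = (A + A**2)/(A + 268) = (A + A**2)/(268 + A))
x(g, s) = -17/21 + s/42 (x(g, s) = (-34 + s)/42 = (-34 + s)*(1/42) = -17/21 + s/42)
I(-387) - x(k, Z(5, 16)) = -387*(1 - 387)/(268 - 387) - (-17/21 + (1/42)*16) = -387*(-386)/(-119) - (-17/21 + 8/21) = -387*(-1/119)*(-386) - 1*(-3/7) = -149382/119 + 3/7 = -21333/17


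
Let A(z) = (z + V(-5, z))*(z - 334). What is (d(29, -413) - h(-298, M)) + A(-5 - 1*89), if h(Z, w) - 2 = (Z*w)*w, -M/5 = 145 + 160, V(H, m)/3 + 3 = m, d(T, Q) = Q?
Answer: 693200615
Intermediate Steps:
V(H, m) = -9 + 3*m
M = -1525 (M = -5*(145 + 160) = -5*305 = -1525)
A(z) = (-334 + z)*(-9 + 4*z) (A(z) = (z + (-9 + 3*z))*(z - 334) = (-9 + 4*z)*(-334 + z) = (-334 + z)*(-9 + 4*z))
h(Z, w) = 2 + Z*w**2 (h(Z, w) = 2 + (Z*w)*w = 2 + Z*w**2)
(d(29, -413) - h(-298, M)) + A(-5 - 1*89) = (-413 - (2 - 298*(-1525)**2)) + (3006 - 1345*(-5 - 1*89) + 4*(-5 - 1*89)**2) = (-413 - (2 - 298*2325625)) + (3006 - 1345*(-5 - 89) + 4*(-5 - 89)**2) = (-413 - (2 - 693036250)) + (3006 - 1345*(-94) + 4*(-94)**2) = (-413 - 1*(-693036248)) + (3006 + 126430 + 4*8836) = (-413 + 693036248) + (3006 + 126430 + 35344) = 693035835 + 164780 = 693200615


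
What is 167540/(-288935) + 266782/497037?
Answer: -1238184362/28722277119 ≈ -0.043109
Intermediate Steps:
167540/(-288935) + 266782/497037 = 167540*(-1/288935) + 266782*(1/497037) = -33508/57787 + 266782/497037 = -1238184362/28722277119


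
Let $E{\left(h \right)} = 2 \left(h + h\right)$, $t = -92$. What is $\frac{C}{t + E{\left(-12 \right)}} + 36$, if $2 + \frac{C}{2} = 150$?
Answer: $\frac{1186}{35} \approx 33.886$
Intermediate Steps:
$E{\left(h \right)} = 4 h$ ($E{\left(h \right)} = 2 \cdot 2 h = 4 h$)
$C = 296$ ($C = -4 + 2 \cdot 150 = -4 + 300 = 296$)
$\frac{C}{t + E{\left(-12 \right)}} + 36 = \frac{1}{-92 + 4 \left(-12\right)} 296 + 36 = \frac{1}{-92 - 48} \cdot 296 + 36 = \frac{1}{-140} \cdot 296 + 36 = \left(- \frac{1}{140}\right) 296 + 36 = - \frac{74}{35} + 36 = \frac{1186}{35}$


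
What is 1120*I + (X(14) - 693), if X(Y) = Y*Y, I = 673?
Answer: 753263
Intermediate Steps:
X(Y) = Y**2
1120*I + (X(14) - 693) = 1120*673 + (14**2 - 693) = 753760 + (196 - 693) = 753760 - 497 = 753263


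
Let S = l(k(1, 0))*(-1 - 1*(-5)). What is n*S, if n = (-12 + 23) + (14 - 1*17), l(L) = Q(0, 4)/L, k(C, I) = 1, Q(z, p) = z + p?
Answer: 128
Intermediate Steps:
Q(z, p) = p + z
l(L) = 4/L (l(L) = (4 + 0)/L = 4/L)
n = 8 (n = 11 + (14 - 17) = 11 - 3 = 8)
S = 16 (S = (4/1)*(-1 - 1*(-5)) = (4*1)*(-1 + 5) = 4*4 = 16)
n*S = 8*16 = 128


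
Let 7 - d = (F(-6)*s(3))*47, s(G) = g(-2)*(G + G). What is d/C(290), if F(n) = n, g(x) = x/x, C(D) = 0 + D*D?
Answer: 1699/84100 ≈ 0.020202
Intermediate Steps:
C(D) = D**2 (C(D) = 0 + D**2 = D**2)
g(x) = 1
s(G) = 2*G (s(G) = 1*(G + G) = 1*(2*G) = 2*G)
d = 1699 (d = 7 - (-12*3)*47 = 7 - (-6*6)*47 = 7 - (-36)*47 = 7 - 1*(-1692) = 7 + 1692 = 1699)
d/C(290) = 1699/(290**2) = 1699/84100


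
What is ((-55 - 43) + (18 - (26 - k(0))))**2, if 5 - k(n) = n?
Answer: 10201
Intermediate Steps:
k(n) = 5 - n
((-55 - 43) + (18 - (26 - k(0))))**2 = ((-55 - 43) + (18 - (26 - (5 - 1*0))))**2 = (-98 + (18 - (26 - (5 + 0))))**2 = (-98 + (18 - (26 - 1*5)))**2 = (-98 + (18 - (26 - 5)))**2 = (-98 + (18 - 1*21))**2 = (-98 + (18 - 21))**2 = (-98 - 3)**2 = (-101)**2 = 10201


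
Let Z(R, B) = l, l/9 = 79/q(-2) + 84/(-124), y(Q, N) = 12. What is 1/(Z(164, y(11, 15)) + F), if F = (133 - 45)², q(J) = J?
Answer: 62/457709 ≈ 0.00013546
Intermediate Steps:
F = 7744 (F = 88² = 7744)
l = -22419/62 (l = 9*(79/(-2) + 84/(-124)) = 9*(79*(-½) + 84*(-1/124)) = 9*(-79/2 - 21/31) = 9*(-2491/62) = -22419/62 ≈ -361.60)
Z(R, B) = -22419/62
1/(Z(164, y(11, 15)) + F) = 1/(-22419/62 + 7744) = 1/(457709/62) = 62/457709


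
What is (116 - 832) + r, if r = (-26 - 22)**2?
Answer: 1588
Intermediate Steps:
r = 2304 (r = (-48)**2 = 2304)
(116 - 832) + r = (116 - 832) + 2304 = -716 + 2304 = 1588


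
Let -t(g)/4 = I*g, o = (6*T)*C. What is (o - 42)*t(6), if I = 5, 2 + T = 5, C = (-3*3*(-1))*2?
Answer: -33840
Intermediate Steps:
C = 18 (C = -9*(-1)*2 = 9*2 = 18)
T = 3 (T = -2 + 5 = 3)
o = 324 (o = (6*3)*18 = 18*18 = 324)
t(g) = -20*g
(o - 42)*t(6) = (324 - 42)*(-20*6) = 282*(-120) = -33840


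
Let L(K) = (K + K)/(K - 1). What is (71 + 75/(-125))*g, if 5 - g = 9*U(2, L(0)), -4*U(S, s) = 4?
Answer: 4928/5 ≈ 985.60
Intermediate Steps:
L(K) = 2*K/(-1 + K) (L(K) = (2*K)/(-1 + K) = 2*K/(-1 + K))
U(S, s) = -1 (U(S, s) = -¼*4 = -1)
g = 14 (g = 5 - 9*(-1) = 5 - 1*(-9) = 5 + 9 = 14)
(71 + 75/(-125))*g = (71 + 75/(-125))*14 = (71 + 75*(-1/125))*14 = (71 - ⅗)*14 = (352/5)*14 = 4928/5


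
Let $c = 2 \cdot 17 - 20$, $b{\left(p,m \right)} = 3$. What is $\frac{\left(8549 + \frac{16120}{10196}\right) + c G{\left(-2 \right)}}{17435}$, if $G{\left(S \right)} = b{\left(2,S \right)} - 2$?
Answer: $\frac{1984647}{4040165} \approx 0.49123$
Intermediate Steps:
$G{\left(S \right)} = 1$ ($G{\left(S \right)} = 3 - 2 = 1$)
$c = 14$ ($c = 34 - 20 = 14$)
$\frac{\left(8549 + \frac{16120}{10196}\right) + c G{\left(-2 \right)}}{17435} = \frac{\left(8549 + \frac{16120}{10196}\right) + 14 \cdot 1}{17435} = \left(\left(8549 + 16120 \cdot \frac{1}{10196}\right) + 14\right) \frac{1}{17435} = \left(\left(8549 + \frac{4030}{2549}\right) + 14\right) \frac{1}{17435} = \left(\frac{21795431}{2549} + 14\right) \frac{1}{17435} = \frac{21831117}{2549} \cdot \frac{1}{17435} = \frac{1984647}{4040165}$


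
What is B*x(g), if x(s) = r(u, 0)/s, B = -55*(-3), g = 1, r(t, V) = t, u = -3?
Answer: -495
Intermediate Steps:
B = 165
x(s) = -3/s
B*x(g) = 165*(-3/1) = 165*(-3*1) = 165*(-3) = -495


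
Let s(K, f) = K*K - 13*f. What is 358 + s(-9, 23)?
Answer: 140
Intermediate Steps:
s(K, f) = K**2 - 13*f
358 + s(-9, 23) = 358 + ((-9)**2 - 13*23) = 358 + (81 - 299) = 358 - 218 = 140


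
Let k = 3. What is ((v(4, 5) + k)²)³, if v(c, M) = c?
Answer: 117649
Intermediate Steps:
((v(4, 5) + k)²)³ = ((4 + 3)²)³ = (7²)³ = 49³ = 117649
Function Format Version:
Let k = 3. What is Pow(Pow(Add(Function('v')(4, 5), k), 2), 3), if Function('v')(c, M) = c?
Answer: 117649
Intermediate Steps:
Pow(Pow(Add(Function('v')(4, 5), k), 2), 3) = Pow(Pow(Add(4, 3), 2), 3) = Pow(Pow(7, 2), 3) = Pow(49, 3) = 117649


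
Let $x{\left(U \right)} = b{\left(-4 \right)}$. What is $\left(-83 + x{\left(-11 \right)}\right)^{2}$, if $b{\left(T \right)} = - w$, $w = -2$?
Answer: $6561$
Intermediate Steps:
$b{\left(T \right)} = 2$ ($b{\left(T \right)} = \left(-1\right) \left(-2\right) = 2$)
$x{\left(U \right)} = 2$
$\left(-83 + x{\left(-11 \right)}\right)^{2} = \left(-83 + 2\right)^{2} = \left(-81\right)^{2} = 6561$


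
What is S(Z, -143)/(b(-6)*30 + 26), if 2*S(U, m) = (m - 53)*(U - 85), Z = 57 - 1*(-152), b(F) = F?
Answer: 868/11 ≈ 78.909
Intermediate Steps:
Z = 209 (Z = 57 + 152 = 209)
S(U, m) = (-85 + U)*(-53 + m)/2 (S(U, m) = ((m - 53)*(U - 85))/2 = ((-53 + m)*(-85 + U))/2 = ((-85 + U)*(-53 + m))/2 = (-85 + U)*(-53 + m)/2)
S(Z, -143)/(b(-6)*30 + 26) = (4505/2 - 85/2*(-143) - 53/2*209 + (1/2)*209*(-143))/(-6*30 + 26) = (4505/2 + 12155/2 - 11077/2 - 29887/2)/(-180 + 26) = -12152/(-154) = -12152*(-1/154) = 868/11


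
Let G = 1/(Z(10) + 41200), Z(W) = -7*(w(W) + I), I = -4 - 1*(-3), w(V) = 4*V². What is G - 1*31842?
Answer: -1222955693/38407 ≈ -31842.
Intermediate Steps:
I = -1 (I = -4 + 3 = -1)
Z(W) = 7 - 28*W² (Z(W) = -7*(4*W² - 1) = -7*(-1 + 4*W²) = 7 - 28*W²)
G = 1/38407 (G = 1/((7 - 28*10²) + 41200) = 1/((7 - 28*100) + 41200) = 1/((7 - 2800) + 41200) = 1/(-2793 + 41200) = 1/38407 ≈ 2.6037e-5)
G - 1*31842 = 1/38407 - 1*31842 = 1/38407 - 31842 = -1222955693/38407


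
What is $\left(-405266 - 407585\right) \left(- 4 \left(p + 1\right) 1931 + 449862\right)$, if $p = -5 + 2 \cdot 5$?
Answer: $-328000009818$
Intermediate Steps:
$p = 5$ ($p = -5 + 10 = 5$)
$\left(-405266 - 407585\right) \left(- 4 \left(p + 1\right) 1931 + 449862\right) = \left(-405266 - 407585\right) \left(- 4 \left(5 + 1\right) 1931 + 449862\right) = - 812851 \left(\left(-4\right) 6 \cdot 1931 + 449862\right) = - 812851 \left(\left(-24\right) 1931 + 449862\right) = - 812851 \left(-46344 + 449862\right) = \left(-812851\right) 403518 = -328000009818$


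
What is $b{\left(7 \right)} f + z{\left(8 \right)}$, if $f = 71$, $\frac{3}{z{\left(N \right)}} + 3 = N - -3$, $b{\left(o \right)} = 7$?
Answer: $\frac{3979}{8} \approx 497.38$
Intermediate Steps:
$z{\left(N \right)} = \frac{3}{N}$ ($z{\left(N \right)} = \frac{3}{-3 + \left(N - -3\right)} = \frac{3}{-3 + \left(N + 3\right)} = \frac{3}{-3 + \left(3 + N\right)} = \frac{3}{N}$)
$b{\left(7 \right)} f + z{\left(8 \right)} = 7 \cdot 71 + \frac{3}{8} = 497 + 3 \cdot \frac{1}{8} = 497 + \frac{3}{8} = \frac{3979}{8}$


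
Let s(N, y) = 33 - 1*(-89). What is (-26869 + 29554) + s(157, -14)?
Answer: 2807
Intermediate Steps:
s(N, y) = 122 (s(N, y) = 33 + 89 = 122)
(-26869 + 29554) + s(157, -14) = (-26869 + 29554) + 122 = 2685 + 122 = 2807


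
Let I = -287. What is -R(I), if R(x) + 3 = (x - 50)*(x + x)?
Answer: -193435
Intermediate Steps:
R(x) = -3 + 2*x*(-50 + x) (R(x) = -3 + (x - 50)*(x + x) = -3 + (-50 + x)*(2*x) = -3 + 2*x*(-50 + x))
-R(I) = -(-3 - 100*(-287) + 2*(-287)²) = -(-3 + 28700 + 2*82369) = -(-3 + 28700 + 164738) = -1*193435 = -193435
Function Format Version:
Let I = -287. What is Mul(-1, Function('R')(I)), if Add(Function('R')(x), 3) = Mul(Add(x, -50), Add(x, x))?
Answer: -193435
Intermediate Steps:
Function('R')(x) = Add(-3, Mul(2, x, Add(-50, x))) (Function('R')(x) = Add(-3, Mul(Add(x, -50), Add(x, x))) = Add(-3, Mul(Add(-50, x), Mul(2, x))) = Add(-3, Mul(2, x, Add(-50, x))))
Mul(-1, Function('R')(I)) = Mul(-1, Add(-3, Mul(-100, -287), Mul(2, Pow(-287, 2)))) = Mul(-1, Add(-3, 28700, Mul(2, 82369))) = Mul(-1, Add(-3, 28700, 164738)) = Mul(-1, 193435) = -193435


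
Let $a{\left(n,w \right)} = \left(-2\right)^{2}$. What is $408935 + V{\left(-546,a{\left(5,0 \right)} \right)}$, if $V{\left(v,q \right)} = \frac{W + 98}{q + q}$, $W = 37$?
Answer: $\frac{3271615}{8} \approx 4.0895 \cdot 10^{5}$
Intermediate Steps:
$a{\left(n,w \right)} = 4$
$V{\left(v,q \right)} = \frac{135}{2 q}$ ($V{\left(v,q \right)} = \frac{37 + 98}{q + q} = \frac{135}{2 q}$)
$408935 + V{\left(-546,a{\left(5,0 \right)} \right)} = 408935 + \frac{135}{2 \cdot 4} = 408935 + \frac{135}{2} \cdot \frac{1}{4} = 408935 + \frac{135}{8} = \frac{3271615}{8}$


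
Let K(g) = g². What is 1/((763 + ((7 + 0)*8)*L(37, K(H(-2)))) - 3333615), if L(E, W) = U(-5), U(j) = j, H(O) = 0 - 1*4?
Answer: -1/3333132 ≈ -3.0002e-7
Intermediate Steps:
H(O) = -4 (H(O) = 0 - 4 = -4)
L(E, W) = -5
1/((763 + ((7 + 0)*8)*L(37, K(H(-2)))) - 3333615) = 1/((763 + ((7 + 0)*8)*(-5)) - 3333615) = 1/((763 + (7*8)*(-5)) - 3333615) = 1/((763 + 56*(-5)) - 3333615) = 1/((763 - 280) - 3333615) = 1/(483 - 3333615) = 1/(-3333132) = -1/3333132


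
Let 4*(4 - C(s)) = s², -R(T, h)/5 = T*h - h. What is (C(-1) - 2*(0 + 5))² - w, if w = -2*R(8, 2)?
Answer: -1615/16 ≈ -100.94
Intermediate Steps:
R(T, h) = 5*h - 5*T*h (R(T, h) = -5*(T*h - h) = -5*(-h + T*h) = 5*h - 5*T*h)
C(s) = 4 - s²/4
w = 140 (w = -10*2*(1 - 1*8) = -10*2*(1 - 8) = -10*2*(-7) = -2*(-70) = 140)
(C(-1) - 2*(0 + 5))² - w = ((4 - ¼*(-1)²) - 2*(0 + 5))² - 1*140 = ((4 - ¼*1) - 2*5)² - 140 = ((4 - ¼) - 10)² - 140 = (15/4 - 10)² - 140 = (-25/4)² - 140 = 625/16 - 140 = -1615/16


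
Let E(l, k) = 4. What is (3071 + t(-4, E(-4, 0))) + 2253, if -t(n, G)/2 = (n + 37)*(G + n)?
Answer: 5324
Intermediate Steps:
t(n, G) = -2*(37 + n)*(G + n) (t(n, G) = -2*(n + 37)*(G + n) = -2*(37 + n)*(G + n))
(3071 + t(-4, E(-4, 0))) + 2253 = (3071 + (-74*4 - 74*(-4) - 2*(-4)² - 2*4*(-4))) + 2253 = (3071 + (-296 + 296 - 2*16 + 32)) + 2253 = (3071 + (-296 + 296 - 32 + 32)) + 2253 = (3071 + 0) + 2253 = 3071 + 2253 = 5324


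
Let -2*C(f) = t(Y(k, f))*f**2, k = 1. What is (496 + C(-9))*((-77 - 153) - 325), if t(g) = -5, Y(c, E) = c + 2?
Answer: -775335/2 ≈ -3.8767e+5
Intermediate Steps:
Y(c, E) = 2 + c
C(f) = 5*f**2/2 (C(f) = -(-5)*f**2/2 = 5*f**2/2)
(496 + C(-9))*((-77 - 153) - 325) = (496 + (5/2)*(-9)**2)*((-77 - 153) - 325) = (496 + (5/2)*81)*(-230 - 325) = (496 + 405/2)*(-555) = (1397/2)*(-555) = -775335/2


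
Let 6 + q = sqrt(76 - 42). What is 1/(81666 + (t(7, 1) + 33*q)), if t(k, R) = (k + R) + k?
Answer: 27161/2213147421 - 11*sqrt(34)/2213147421 ≈ 1.2244e-5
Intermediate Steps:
q = -6 + sqrt(34) (q = -6 + sqrt(76 - 42) = -6 + sqrt(34) ≈ -0.16905)
t(k, R) = R + 2*k (t(k, R) = (R + k) + k = R + 2*k)
1/(81666 + (t(7, 1) + 33*q)) = 1/(81666 + ((1 + 2*7) + 33*(-6 + sqrt(34)))) = 1/(81666 + ((1 + 14) + (-198 + 33*sqrt(34)))) = 1/(81666 + (15 + (-198 + 33*sqrt(34)))) = 1/(81666 + (-183 + 33*sqrt(34))) = 1/(81483 + 33*sqrt(34))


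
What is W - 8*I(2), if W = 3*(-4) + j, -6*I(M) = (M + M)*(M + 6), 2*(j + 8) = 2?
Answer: 71/3 ≈ 23.667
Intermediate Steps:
j = -7 (j = -8 + (½)*2 = -8 + 1 = -7)
I(M) = -M*(6 + M)/3 (I(M) = -(M + M)*(M + 6)/6 = -2*M*(6 + M)/6 = -M*(6 + M)/3)
W = -19 (W = 3*(-4) - 7 = -12 - 7 = -19)
W - 8*I(2) = -19 - (-8)*2*(6 + 2)/3 = -19 - (-8)*2*8/3 = -19 - 8*(-16/3) = -19 + 128/3 = 71/3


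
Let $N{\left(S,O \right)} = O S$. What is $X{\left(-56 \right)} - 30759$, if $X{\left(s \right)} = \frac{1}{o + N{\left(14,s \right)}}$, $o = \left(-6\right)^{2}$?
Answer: $- \frac{23007733}{748} \approx -30759.0$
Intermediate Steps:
$o = 36$
$X{\left(s \right)} = \frac{1}{36 + 14 s}$ ($X{\left(s \right)} = \frac{1}{36 + s 14} = \frac{1}{36 + 14 s}$)
$X{\left(-56 \right)} - 30759 = \frac{1}{2 \left(18 + 7 \left(-56\right)\right)} - 30759 = \frac{1}{2 \left(18 - 392\right)} - 30759 = \frac{1}{2 \left(-374\right)} - 30759 = \frac{1}{2} \left(- \frac{1}{374}\right) - 30759 = - \frac{1}{748} - 30759 = - \frac{23007733}{748}$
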